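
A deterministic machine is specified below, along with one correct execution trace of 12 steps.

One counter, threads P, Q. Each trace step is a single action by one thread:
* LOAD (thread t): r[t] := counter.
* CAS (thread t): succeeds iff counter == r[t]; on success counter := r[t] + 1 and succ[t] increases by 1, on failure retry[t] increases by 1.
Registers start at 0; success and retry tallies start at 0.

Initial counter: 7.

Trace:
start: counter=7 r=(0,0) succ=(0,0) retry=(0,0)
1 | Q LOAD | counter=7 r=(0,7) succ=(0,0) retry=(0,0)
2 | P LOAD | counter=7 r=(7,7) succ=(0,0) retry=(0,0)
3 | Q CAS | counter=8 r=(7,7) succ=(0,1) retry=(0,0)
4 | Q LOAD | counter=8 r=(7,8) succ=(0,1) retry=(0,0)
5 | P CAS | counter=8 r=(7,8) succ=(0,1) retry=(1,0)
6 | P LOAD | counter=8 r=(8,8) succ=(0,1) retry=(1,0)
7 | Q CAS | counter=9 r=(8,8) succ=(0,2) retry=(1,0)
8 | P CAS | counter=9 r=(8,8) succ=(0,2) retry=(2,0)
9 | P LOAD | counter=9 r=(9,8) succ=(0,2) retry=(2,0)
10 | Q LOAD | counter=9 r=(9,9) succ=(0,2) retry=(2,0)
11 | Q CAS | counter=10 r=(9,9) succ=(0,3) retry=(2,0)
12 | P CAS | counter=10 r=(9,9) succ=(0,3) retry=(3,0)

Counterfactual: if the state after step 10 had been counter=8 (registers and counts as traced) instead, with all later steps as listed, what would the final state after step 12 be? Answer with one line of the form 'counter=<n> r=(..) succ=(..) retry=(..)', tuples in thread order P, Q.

state after step 10 := counter=8 r=(9,9) succ=(0,2) retry=(2,0)
11 | Q CAS | counter=8 r=(9,9) succ=(0,2) retry=(2,1)
12 | P CAS | counter=8 r=(9,9) succ=(0,2) retry=(3,1)

counter=8 r=(9,9) succ=(0,2) retry=(3,1)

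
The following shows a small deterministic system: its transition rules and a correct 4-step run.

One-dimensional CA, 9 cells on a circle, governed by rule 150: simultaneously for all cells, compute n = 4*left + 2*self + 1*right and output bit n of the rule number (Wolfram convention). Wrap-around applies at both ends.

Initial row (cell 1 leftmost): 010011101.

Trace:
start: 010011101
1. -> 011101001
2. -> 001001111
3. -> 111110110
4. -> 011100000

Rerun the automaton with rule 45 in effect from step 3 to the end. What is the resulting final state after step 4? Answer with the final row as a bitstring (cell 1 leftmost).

101001011

(re-executing steps 3..4 under rule 45; state before step 3: 001001111)
3. -> 001001000
4. -> 101001011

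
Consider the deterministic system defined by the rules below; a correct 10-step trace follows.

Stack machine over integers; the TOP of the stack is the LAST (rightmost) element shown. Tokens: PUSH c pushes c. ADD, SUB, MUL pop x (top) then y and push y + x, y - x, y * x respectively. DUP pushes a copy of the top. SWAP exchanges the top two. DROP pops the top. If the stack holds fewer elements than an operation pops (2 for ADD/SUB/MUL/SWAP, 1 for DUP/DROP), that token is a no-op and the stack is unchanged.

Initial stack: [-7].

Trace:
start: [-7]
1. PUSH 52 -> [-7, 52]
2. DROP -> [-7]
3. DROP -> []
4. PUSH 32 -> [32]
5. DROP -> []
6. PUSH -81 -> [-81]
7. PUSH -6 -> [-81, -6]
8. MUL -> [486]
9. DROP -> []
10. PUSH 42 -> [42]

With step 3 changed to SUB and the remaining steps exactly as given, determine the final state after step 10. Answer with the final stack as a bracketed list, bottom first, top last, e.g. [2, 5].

[-7, 42]

(re-executing from step 3 with the substitution; state before step 3: [-7])
3. SUB -> [-7]
4. PUSH 32 -> [-7, 32]
5. DROP -> [-7]
6. PUSH -81 -> [-7, -81]
7. PUSH -6 -> [-7, -81, -6]
8. MUL -> [-7, 486]
9. DROP -> [-7]
10. PUSH 42 -> [-7, 42]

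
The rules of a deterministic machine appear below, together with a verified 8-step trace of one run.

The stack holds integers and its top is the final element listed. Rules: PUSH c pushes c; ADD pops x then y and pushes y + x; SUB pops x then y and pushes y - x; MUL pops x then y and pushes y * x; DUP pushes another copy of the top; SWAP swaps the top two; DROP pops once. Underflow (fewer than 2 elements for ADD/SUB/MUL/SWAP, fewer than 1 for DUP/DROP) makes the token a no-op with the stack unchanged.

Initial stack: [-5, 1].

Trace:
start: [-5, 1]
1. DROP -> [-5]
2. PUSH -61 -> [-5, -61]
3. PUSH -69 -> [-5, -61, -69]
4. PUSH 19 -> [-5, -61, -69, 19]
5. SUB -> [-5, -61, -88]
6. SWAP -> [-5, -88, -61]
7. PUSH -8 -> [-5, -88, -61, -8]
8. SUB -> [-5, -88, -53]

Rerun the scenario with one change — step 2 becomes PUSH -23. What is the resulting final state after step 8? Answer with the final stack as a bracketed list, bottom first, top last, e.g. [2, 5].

(re-executing from step 2 with the substitution; state before step 2: [-5])
2. PUSH -23 -> [-5, -23]
3. PUSH -69 -> [-5, -23, -69]
4. PUSH 19 -> [-5, -23, -69, 19]
5. SUB -> [-5, -23, -88]
6. SWAP -> [-5, -88, -23]
7. PUSH -8 -> [-5, -88, -23, -8]
8. SUB -> [-5, -88, -15]

[-5, -88, -15]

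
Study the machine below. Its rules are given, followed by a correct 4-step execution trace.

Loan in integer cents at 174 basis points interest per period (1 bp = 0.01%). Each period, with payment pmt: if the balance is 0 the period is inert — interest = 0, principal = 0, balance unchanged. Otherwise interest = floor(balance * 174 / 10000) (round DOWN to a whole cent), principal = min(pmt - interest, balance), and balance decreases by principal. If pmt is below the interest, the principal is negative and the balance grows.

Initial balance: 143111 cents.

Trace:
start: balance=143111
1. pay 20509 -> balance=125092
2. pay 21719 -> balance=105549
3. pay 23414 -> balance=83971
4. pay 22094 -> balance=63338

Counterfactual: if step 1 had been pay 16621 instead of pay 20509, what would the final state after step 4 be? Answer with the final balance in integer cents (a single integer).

(re-executing from step 1 with the substitution; state before step 1: balance=143111)
1. pay 16621 -> balance=128980
2. pay 21719 -> balance=109505
3. pay 23414 -> balance=87996
4. pay 22094 -> balance=67433

67433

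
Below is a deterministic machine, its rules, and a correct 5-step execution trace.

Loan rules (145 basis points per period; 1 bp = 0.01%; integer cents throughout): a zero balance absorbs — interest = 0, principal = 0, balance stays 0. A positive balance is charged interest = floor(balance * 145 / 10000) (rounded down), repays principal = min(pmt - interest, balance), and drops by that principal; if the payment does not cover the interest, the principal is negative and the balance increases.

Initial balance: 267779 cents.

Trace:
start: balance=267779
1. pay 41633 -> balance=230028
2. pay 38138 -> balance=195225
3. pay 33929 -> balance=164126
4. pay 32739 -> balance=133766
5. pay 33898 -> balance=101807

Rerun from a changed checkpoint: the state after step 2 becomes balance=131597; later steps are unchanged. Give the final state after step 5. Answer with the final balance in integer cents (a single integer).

35372

state after step 2 := balance=131597
3. pay 33929 -> balance=99576
4. pay 32739 -> balance=68280
5. pay 33898 -> balance=35372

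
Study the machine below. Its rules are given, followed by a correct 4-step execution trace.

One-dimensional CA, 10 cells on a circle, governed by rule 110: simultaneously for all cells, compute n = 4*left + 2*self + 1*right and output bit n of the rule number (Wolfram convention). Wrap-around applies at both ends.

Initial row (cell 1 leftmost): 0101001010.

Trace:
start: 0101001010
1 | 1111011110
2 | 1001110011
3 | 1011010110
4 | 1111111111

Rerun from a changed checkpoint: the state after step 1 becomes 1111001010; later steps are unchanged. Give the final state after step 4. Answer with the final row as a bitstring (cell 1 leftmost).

state after step 1 := 1111001010
2 | 1001011111
3 | 1011110000
4 | 1110010001

1110010001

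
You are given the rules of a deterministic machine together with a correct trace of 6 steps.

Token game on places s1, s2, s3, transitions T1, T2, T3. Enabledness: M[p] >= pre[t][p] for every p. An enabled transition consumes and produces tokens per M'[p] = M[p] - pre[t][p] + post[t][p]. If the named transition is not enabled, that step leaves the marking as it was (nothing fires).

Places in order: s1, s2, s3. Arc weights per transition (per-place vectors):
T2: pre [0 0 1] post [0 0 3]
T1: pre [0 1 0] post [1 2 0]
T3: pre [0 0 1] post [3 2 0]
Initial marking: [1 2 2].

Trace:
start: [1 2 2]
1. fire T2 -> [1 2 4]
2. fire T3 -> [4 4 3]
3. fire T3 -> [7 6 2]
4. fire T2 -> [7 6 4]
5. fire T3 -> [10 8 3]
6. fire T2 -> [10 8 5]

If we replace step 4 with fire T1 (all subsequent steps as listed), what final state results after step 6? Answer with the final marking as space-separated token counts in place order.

(re-executing from step 4 with the substitution; state before step 4: [7 6 2])
4. fire T1 -> [8 7 2]
5. fire T3 -> [11 9 1]
6. fire T2 -> [11 9 3]

11 9 3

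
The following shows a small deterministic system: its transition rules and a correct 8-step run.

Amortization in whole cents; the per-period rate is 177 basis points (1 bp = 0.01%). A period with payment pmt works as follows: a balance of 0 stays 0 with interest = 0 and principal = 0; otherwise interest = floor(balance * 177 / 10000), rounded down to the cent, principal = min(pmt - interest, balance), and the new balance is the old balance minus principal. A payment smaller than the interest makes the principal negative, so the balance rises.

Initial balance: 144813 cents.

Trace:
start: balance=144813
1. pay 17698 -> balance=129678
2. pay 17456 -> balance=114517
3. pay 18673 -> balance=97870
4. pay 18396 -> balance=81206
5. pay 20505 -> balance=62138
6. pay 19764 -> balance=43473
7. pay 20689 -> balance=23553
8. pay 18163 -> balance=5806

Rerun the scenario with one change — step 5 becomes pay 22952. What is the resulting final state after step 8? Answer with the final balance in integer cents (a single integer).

(re-executing from step 5 with the substitution; state before step 5: balance=81206)
5. pay 22952 -> balance=59691
6. pay 19764 -> balance=40983
7. pay 20689 -> balance=21019
8. pay 18163 -> balance=3228

3228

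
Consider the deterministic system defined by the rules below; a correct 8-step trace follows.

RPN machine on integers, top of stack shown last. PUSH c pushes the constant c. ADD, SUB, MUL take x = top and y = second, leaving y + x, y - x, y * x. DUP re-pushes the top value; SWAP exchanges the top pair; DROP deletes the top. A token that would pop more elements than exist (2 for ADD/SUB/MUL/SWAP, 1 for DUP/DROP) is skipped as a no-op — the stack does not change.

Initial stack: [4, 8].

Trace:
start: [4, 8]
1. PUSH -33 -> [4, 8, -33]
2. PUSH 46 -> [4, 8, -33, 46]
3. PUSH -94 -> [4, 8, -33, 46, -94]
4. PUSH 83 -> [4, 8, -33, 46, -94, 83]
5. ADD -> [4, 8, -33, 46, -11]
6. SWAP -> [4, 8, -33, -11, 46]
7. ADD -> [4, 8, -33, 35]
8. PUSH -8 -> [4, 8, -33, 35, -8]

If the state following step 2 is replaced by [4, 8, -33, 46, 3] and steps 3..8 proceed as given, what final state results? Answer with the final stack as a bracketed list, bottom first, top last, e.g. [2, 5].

state after step 2 := [4, 8, -33, 46, 3]
3. PUSH -94 -> [4, 8, -33, 46, 3, -94]
4. PUSH 83 -> [4, 8, -33, 46, 3, -94, 83]
5. ADD -> [4, 8, -33, 46, 3, -11]
6. SWAP -> [4, 8, -33, 46, -11, 3]
7. ADD -> [4, 8, -33, 46, -8]
8. PUSH -8 -> [4, 8, -33, 46, -8, -8]

[4, 8, -33, 46, -8, -8]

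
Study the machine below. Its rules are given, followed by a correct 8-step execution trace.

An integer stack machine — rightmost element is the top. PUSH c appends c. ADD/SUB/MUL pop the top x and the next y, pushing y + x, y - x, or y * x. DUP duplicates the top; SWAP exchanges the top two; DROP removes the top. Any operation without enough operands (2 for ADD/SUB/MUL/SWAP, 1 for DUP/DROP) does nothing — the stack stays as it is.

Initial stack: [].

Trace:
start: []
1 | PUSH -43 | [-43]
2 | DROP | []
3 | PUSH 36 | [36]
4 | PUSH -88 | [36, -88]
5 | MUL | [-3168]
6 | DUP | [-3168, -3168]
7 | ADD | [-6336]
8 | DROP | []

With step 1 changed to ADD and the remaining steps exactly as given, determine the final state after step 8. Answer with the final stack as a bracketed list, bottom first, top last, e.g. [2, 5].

(re-executing from step 1 with the substitution; state before step 1: [])
1 | ADD | []
2 | DROP | []
3 | PUSH 36 | [36]
4 | PUSH -88 | [36, -88]
5 | MUL | [-3168]
6 | DUP | [-3168, -3168]
7 | ADD | [-6336]
8 | DROP | []

[]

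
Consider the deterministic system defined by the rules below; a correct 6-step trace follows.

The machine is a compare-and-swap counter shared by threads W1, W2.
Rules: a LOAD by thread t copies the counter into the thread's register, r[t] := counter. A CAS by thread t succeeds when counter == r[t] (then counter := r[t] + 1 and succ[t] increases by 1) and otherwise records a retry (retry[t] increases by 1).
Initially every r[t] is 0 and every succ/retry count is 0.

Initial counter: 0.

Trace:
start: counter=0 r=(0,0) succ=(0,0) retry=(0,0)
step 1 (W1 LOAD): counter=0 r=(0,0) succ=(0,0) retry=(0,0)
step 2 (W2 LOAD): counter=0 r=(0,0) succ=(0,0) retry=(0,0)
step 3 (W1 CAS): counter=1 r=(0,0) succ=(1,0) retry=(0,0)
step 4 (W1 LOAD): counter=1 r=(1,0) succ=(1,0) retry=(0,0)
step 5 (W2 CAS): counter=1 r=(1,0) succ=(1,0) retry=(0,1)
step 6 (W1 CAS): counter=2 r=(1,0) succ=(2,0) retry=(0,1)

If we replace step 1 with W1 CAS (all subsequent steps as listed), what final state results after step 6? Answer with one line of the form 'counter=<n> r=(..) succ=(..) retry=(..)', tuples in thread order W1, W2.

counter=2 r=(1,1) succ=(1,1) retry=(2,0)

(re-executing from step 1 with the substitution; state before step 1: counter=0 r=(0,0) succ=(0,0) retry=(0,0))
step 1 (W1 CAS): counter=1 r=(0,0) succ=(1,0) retry=(0,0)
step 2 (W2 LOAD): counter=1 r=(0,1) succ=(1,0) retry=(0,0)
step 3 (W1 CAS): counter=1 r=(0,1) succ=(1,0) retry=(1,0)
step 4 (W1 LOAD): counter=1 r=(1,1) succ=(1,0) retry=(1,0)
step 5 (W2 CAS): counter=2 r=(1,1) succ=(1,1) retry=(1,0)
step 6 (W1 CAS): counter=2 r=(1,1) succ=(1,1) retry=(2,0)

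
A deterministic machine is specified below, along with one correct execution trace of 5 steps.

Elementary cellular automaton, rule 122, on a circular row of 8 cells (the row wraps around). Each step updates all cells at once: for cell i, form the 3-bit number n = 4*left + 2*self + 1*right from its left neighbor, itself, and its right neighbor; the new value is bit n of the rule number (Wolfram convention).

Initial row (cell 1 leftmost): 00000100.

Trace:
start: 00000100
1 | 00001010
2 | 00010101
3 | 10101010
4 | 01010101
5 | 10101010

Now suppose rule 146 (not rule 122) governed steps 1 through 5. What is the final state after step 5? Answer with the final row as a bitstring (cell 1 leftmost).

00000000

(re-executing steps 1..5 under rule 146; state before step 1: 00000100)
1 | 00001010
2 | 00010001
3 | 10101010
4 | 00000000
5 | 00000000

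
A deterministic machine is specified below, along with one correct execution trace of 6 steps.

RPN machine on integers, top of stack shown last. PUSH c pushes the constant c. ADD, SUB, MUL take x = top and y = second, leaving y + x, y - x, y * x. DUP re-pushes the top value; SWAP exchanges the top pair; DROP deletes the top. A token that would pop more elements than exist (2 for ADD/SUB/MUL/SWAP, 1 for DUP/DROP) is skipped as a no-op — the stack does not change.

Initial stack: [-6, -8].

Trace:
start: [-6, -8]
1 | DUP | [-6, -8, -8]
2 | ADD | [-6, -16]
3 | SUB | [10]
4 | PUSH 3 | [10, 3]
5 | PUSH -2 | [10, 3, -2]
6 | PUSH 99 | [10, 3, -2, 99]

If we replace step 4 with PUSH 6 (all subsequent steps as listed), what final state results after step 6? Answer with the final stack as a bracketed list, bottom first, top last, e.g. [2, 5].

(re-executing from step 4 with the substitution; state before step 4: [10])
4 | PUSH 6 | [10, 6]
5 | PUSH -2 | [10, 6, -2]
6 | PUSH 99 | [10, 6, -2, 99]

[10, 6, -2, 99]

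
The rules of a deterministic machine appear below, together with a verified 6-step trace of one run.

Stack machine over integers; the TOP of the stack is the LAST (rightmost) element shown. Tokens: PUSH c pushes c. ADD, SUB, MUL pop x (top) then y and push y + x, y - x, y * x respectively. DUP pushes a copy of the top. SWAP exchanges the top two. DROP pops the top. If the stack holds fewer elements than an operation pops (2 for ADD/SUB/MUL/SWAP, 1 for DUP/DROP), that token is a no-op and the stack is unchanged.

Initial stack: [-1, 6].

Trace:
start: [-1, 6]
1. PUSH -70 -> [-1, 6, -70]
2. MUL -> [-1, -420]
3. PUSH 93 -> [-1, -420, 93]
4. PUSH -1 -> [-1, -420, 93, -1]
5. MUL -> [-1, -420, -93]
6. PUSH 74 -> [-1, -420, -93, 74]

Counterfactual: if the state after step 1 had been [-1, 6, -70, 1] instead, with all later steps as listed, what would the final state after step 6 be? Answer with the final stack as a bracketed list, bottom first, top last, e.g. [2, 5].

state after step 1 := [-1, 6, -70, 1]
2. MUL -> [-1, 6, -70]
3. PUSH 93 -> [-1, 6, -70, 93]
4. PUSH -1 -> [-1, 6, -70, 93, -1]
5. MUL -> [-1, 6, -70, -93]
6. PUSH 74 -> [-1, 6, -70, -93, 74]

[-1, 6, -70, -93, 74]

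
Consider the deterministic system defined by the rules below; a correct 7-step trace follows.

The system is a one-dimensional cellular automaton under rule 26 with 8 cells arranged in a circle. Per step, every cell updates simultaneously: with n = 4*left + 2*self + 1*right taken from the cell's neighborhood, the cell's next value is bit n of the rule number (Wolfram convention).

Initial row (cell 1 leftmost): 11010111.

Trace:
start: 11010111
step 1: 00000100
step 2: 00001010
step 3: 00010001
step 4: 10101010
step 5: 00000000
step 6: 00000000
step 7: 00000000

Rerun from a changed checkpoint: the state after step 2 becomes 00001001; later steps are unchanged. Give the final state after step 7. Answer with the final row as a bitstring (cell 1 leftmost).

01101001

state after step 2 := 00001001
step 3: 10010110
step 4: 01100100
step 5: 11011010
step 6: 10010000
step 7: 01101001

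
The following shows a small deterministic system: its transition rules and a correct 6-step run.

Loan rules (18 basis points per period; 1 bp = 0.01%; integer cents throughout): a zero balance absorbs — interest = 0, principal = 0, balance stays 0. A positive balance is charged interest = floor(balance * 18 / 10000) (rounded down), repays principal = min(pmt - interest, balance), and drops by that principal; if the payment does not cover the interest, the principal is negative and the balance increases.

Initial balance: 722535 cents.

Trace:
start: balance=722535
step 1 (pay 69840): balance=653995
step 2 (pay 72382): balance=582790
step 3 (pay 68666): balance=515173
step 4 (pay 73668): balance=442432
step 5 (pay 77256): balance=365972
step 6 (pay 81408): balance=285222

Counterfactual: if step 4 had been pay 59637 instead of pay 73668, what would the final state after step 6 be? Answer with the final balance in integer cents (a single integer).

(re-executing from step 4 with the substitution; state before step 4: balance=515173)
step 4 (pay 59637): balance=456463
step 5 (pay 77256): balance=380028
step 6 (pay 81408): balance=299304

299304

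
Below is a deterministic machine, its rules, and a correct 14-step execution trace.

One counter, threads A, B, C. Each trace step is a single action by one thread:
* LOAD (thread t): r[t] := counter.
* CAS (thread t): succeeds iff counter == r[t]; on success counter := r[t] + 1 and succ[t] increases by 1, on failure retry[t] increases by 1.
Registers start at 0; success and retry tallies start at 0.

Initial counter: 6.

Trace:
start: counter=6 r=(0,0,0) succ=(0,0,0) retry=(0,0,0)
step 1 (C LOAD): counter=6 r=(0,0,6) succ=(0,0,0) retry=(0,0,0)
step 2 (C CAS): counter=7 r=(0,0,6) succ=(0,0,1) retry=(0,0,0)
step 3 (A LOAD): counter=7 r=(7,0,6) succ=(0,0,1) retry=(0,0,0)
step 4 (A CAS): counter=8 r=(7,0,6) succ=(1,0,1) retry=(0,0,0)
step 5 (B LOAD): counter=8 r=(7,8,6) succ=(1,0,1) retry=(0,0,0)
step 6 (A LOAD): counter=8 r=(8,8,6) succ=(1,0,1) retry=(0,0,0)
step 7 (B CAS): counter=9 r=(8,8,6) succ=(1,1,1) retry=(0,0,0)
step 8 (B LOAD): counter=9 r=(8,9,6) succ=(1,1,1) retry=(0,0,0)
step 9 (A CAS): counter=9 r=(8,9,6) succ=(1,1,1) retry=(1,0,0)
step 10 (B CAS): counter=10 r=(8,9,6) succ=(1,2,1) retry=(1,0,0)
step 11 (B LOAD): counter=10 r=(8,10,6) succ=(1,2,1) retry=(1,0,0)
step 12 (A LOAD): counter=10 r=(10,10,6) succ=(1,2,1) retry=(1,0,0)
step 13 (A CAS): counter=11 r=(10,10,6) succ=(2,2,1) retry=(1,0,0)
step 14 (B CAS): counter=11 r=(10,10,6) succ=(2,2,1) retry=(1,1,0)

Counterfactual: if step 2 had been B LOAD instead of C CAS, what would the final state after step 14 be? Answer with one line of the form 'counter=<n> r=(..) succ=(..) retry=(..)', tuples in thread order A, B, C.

counter=10 r=(9,9,6) succ=(2,2,0) retry=(1,1,0)

(re-executing from step 2 with the substitution; state before step 2: counter=6 r=(0,0,6) succ=(0,0,0) retry=(0,0,0))
step 2 (B LOAD): counter=6 r=(0,6,6) succ=(0,0,0) retry=(0,0,0)
step 3 (A LOAD): counter=6 r=(6,6,6) succ=(0,0,0) retry=(0,0,0)
step 4 (A CAS): counter=7 r=(6,6,6) succ=(1,0,0) retry=(0,0,0)
step 5 (B LOAD): counter=7 r=(6,7,6) succ=(1,0,0) retry=(0,0,0)
step 6 (A LOAD): counter=7 r=(7,7,6) succ=(1,0,0) retry=(0,0,0)
step 7 (B CAS): counter=8 r=(7,7,6) succ=(1,1,0) retry=(0,0,0)
step 8 (B LOAD): counter=8 r=(7,8,6) succ=(1,1,0) retry=(0,0,0)
step 9 (A CAS): counter=8 r=(7,8,6) succ=(1,1,0) retry=(1,0,0)
step 10 (B CAS): counter=9 r=(7,8,6) succ=(1,2,0) retry=(1,0,0)
step 11 (B LOAD): counter=9 r=(7,9,6) succ=(1,2,0) retry=(1,0,0)
step 12 (A LOAD): counter=9 r=(9,9,6) succ=(1,2,0) retry=(1,0,0)
step 13 (A CAS): counter=10 r=(9,9,6) succ=(2,2,0) retry=(1,0,0)
step 14 (B CAS): counter=10 r=(9,9,6) succ=(2,2,0) retry=(1,1,0)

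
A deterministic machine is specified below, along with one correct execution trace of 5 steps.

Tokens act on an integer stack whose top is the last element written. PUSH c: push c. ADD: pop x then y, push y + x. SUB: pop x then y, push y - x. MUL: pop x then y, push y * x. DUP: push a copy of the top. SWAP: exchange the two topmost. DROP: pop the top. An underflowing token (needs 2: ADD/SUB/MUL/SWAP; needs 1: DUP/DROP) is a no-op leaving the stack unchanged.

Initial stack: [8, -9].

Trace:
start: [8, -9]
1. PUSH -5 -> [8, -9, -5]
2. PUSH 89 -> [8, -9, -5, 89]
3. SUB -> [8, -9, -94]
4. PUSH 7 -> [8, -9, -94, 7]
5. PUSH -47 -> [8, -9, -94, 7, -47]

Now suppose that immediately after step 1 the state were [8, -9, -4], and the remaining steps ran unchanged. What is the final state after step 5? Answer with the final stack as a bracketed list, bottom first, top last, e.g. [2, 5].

[8, -9, -93, 7, -47]

state after step 1 := [8, -9, -4]
2. PUSH 89 -> [8, -9, -4, 89]
3. SUB -> [8, -9, -93]
4. PUSH 7 -> [8, -9, -93, 7]
5. PUSH -47 -> [8, -9, -93, 7, -47]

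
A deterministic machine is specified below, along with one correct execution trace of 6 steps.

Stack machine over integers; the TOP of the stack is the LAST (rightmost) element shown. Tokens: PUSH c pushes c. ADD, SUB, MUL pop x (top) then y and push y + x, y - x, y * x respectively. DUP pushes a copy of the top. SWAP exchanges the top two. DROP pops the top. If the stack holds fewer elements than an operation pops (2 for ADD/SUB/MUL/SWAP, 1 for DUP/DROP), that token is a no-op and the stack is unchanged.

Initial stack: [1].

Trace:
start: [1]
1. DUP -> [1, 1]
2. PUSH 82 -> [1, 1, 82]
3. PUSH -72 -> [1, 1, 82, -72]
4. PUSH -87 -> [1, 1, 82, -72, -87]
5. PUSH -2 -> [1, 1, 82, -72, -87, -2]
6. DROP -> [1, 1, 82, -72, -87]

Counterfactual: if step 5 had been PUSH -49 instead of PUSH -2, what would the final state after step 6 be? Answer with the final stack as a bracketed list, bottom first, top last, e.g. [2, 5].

[1, 1, 82, -72, -87]

(re-executing from step 5 with the substitution; state before step 5: [1, 1, 82, -72, -87])
5. PUSH -49 -> [1, 1, 82, -72, -87, -49]
6. DROP -> [1, 1, 82, -72, -87]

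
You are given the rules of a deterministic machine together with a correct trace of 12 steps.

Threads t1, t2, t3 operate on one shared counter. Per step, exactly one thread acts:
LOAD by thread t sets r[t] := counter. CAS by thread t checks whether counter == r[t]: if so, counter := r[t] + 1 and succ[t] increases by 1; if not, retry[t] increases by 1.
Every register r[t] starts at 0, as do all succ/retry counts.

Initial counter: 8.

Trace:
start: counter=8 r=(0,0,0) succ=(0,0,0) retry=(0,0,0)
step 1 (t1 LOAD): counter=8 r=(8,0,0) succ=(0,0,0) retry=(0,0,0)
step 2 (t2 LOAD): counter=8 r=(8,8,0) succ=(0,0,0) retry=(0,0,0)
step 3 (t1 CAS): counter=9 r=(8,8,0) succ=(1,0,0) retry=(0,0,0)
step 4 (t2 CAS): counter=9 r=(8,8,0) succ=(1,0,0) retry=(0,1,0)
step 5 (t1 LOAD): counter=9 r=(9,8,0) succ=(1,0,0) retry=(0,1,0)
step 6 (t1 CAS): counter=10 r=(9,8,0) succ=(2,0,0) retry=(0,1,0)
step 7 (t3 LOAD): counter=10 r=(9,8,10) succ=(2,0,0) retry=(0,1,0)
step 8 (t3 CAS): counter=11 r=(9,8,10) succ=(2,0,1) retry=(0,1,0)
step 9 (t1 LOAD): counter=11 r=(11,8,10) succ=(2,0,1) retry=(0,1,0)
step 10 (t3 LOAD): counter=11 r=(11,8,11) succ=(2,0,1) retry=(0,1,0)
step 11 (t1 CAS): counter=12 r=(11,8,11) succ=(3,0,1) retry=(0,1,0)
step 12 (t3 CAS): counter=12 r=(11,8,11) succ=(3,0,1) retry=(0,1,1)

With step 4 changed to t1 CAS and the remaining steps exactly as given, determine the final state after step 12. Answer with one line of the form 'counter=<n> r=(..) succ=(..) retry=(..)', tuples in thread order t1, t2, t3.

counter=12 r=(11,8,11) succ=(3,0,1) retry=(1,0,1)

(re-executing from step 4 with the substitution; state before step 4: counter=9 r=(8,8,0) succ=(1,0,0) retry=(0,0,0))
step 4 (t1 CAS): counter=9 r=(8,8,0) succ=(1,0,0) retry=(1,0,0)
step 5 (t1 LOAD): counter=9 r=(9,8,0) succ=(1,0,0) retry=(1,0,0)
step 6 (t1 CAS): counter=10 r=(9,8,0) succ=(2,0,0) retry=(1,0,0)
step 7 (t3 LOAD): counter=10 r=(9,8,10) succ=(2,0,0) retry=(1,0,0)
step 8 (t3 CAS): counter=11 r=(9,8,10) succ=(2,0,1) retry=(1,0,0)
step 9 (t1 LOAD): counter=11 r=(11,8,10) succ=(2,0,1) retry=(1,0,0)
step 10 (t3 LOAD): counter=11 r=(11,8,11) succ=(2,0,1) retry=(1,0,0)
step 11 (t1 CAS): counter=12 r=(11,8,11) succ=(3,0,1) retry=(1,0,0)
step 12 (t3 CAS): counter=12 r=(11,8,11) succ=(3,0,1) retry=(1,0,1)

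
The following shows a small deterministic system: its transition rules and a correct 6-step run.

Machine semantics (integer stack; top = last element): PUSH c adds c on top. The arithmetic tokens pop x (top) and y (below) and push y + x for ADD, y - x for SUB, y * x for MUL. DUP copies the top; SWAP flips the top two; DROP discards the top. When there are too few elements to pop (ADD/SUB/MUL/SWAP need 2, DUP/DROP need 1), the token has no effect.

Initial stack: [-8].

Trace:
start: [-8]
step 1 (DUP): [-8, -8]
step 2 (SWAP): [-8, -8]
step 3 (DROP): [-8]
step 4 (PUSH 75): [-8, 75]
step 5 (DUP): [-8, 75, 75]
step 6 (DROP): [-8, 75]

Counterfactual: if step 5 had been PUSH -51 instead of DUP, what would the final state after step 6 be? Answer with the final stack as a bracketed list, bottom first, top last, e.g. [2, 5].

(re-executing from step 5 with the substitution; state before step 5: [-8, 75])
step 5 (PUSH -51): [-8, 75, -51]
step 6 (DROP): [-8, 75]

[-8, 75]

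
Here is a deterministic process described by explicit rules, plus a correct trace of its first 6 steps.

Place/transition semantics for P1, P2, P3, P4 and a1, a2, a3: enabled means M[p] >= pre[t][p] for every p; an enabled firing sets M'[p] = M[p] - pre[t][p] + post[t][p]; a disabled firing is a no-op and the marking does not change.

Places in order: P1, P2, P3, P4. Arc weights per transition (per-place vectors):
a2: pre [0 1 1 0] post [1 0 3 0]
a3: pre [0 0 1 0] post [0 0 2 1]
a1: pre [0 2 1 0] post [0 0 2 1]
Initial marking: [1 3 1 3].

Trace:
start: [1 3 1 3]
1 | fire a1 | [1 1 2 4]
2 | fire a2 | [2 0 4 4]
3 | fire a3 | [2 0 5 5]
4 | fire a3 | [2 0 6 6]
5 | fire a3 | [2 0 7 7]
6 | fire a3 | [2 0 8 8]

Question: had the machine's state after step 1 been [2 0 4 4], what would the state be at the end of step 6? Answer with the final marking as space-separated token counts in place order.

2 0 8 8

state after step 1 := [2 0 4 4]
2 | fire a2 | [2 0 4 4]
3 | fire a3 | [2 0 5 5]
4 | fire a3 | [2 0 6 6]
5 | fire a3 | [2 0 7 7]
6 | fire a3 | [2 0 8 8]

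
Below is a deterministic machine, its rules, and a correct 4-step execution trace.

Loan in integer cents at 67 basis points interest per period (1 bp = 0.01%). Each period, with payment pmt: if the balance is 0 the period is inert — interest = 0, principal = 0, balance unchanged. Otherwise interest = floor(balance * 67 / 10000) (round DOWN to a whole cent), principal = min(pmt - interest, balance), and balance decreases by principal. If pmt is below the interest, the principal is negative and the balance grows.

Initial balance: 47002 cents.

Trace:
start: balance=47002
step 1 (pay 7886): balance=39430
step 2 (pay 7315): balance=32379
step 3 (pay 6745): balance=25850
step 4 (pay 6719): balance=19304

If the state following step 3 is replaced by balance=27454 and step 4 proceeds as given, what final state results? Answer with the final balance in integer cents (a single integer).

state after step 3 := balance=27454
step 4 (pay 6719): balance=20918

20918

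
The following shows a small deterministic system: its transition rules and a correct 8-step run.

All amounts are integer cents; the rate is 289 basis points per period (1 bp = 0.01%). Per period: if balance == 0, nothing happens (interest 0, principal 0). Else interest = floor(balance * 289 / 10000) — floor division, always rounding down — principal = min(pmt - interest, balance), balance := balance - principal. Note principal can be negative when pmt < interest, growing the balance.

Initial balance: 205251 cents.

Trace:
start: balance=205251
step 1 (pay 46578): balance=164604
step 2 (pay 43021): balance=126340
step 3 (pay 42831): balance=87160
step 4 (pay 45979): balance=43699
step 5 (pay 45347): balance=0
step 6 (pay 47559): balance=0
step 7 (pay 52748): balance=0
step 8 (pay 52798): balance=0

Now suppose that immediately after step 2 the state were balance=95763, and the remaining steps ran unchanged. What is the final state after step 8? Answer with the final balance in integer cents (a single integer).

state after step 2 := balance=95763
step 3 (pay 42831): balance=55699
step 4 (pay 45979): balance=11329
step 5 (pay 45347): balance=0
step 6 (pay 47559): balance=0
step 7 (pay 52748): balance=0
step 8 (pay 52798): balance=0

0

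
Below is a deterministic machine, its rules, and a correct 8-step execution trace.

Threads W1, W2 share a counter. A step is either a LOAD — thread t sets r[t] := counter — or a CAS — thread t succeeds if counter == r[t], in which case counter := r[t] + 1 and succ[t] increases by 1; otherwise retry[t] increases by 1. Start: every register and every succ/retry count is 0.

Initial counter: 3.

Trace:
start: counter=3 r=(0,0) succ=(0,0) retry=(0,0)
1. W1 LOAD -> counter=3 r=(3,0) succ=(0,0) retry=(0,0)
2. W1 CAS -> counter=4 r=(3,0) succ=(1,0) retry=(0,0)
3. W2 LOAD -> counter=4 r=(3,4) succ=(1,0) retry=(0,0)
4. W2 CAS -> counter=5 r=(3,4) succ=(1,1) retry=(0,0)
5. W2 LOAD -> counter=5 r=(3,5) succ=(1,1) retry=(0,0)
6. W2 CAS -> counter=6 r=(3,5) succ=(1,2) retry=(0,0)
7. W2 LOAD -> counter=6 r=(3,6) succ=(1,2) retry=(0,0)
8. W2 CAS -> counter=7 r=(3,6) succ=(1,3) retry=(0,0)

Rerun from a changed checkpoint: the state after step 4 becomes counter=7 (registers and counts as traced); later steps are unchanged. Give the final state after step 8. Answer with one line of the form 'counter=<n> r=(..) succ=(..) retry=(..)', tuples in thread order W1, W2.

counter=9 r=(3,8) succ=(1,3) retry=(0,0)

state after step 4 := counter=7 r=(3,4) succ=(1,1) retry=(0,0)
5. W2 LOAD -> counter=7 r=(3,7) succ=(1,1) retry=(0,0)
6. W2 CAS -> counter=8 r=(3,7) succ=(1,2) retry=(0,0)
7. W2 LOAD -> counter=8 r=(3,8) succ=(1,2) retry=(0,0)
8. W2 CAS -> counter=9 r=(3,8) succ=(1,3) retry=(0,0)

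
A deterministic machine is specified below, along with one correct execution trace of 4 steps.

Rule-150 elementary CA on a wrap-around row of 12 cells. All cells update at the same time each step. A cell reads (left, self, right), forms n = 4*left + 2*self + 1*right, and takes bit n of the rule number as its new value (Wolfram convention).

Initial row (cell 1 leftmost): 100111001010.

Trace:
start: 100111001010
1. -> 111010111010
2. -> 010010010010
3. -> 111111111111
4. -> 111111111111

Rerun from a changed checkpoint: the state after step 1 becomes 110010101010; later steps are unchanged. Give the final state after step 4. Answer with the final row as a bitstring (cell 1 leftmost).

010111101000

state after step 1 := 110010101010
2. -> 001110101010
3. -> 010100101011
4. -> 010111101000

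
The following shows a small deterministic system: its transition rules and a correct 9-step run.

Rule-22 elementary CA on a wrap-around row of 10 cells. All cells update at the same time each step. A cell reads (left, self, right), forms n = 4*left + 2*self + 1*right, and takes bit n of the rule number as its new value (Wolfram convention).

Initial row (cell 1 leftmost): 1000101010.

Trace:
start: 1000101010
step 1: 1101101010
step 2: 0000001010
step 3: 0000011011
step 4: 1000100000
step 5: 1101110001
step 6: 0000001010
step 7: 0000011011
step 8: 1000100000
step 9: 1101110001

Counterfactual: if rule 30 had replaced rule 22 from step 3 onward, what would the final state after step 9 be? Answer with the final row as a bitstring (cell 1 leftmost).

(re-executing steps 3..9 under rule 30; state before step 3: 0000001010)
step 3: 0000011011
step 4: 1000110010
step 5: 1101101110
step 6: 1001001000
step 7: 1111111101
step 8: 0000000001
step 9: 1000000011

1000000011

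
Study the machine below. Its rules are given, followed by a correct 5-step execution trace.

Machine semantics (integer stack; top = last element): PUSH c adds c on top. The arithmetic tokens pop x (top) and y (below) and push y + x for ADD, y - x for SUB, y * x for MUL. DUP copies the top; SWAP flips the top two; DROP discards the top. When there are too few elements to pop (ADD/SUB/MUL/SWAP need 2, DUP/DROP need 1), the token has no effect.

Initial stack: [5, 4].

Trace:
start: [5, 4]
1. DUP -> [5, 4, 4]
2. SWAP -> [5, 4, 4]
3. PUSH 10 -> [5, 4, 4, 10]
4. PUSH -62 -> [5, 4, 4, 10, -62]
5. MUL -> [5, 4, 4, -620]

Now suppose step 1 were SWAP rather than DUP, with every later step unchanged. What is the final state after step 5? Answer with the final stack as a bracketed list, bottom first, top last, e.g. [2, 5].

(re-executing from step 1 with the substitution; state before step 1: [5, 4])
1. SWAP -> [4, 5]
2. SWAP -> [5, 4]
3. PUSH 10 -> [5, 4, 10]
4. PUSH -62 -> [5, 4, 10, -62]
5. MUL -> [5, 4, -620]

[5, 4, -620]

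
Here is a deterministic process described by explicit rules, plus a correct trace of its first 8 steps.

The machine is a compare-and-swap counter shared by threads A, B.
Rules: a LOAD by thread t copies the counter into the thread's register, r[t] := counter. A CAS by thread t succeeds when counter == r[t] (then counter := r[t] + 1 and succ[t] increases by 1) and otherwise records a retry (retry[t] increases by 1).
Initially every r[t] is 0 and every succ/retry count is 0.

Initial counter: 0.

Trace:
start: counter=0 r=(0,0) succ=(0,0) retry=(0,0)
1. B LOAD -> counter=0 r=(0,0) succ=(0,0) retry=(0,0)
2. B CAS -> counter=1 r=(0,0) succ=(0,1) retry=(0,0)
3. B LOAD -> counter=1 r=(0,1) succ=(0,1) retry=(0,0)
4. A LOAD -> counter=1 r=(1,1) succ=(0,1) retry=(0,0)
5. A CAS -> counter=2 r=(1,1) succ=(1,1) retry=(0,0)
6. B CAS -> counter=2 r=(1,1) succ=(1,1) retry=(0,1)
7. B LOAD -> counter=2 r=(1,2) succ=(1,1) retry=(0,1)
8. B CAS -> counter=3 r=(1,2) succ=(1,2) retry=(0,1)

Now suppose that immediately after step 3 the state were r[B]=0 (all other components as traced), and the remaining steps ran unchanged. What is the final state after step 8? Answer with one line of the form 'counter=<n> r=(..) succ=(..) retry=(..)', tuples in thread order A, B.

state after step 3 := counter=1 r=(0,0) succ=(0,1) retry=(0,0)
4. A LOAD -> counter=1 r=(1,0) succ=(0,1) retry=(0,0)
5. A CAS -> counter=2 r=(1,0) succ=(1,1) retry=(0,0)
6. B CAS -> counter=2 r=(1,0) succ=(1,1) retry=(0,1)
7. B LOAD -> counter=2 r=(1,2) succ=(1,1) retry=(0,1)
8. B CAS -> counter=3 r=(1,2) succ=(1,2) retry=(0,1)

counter=3 r=(1,2) succ=(1,2) retry=(0,1)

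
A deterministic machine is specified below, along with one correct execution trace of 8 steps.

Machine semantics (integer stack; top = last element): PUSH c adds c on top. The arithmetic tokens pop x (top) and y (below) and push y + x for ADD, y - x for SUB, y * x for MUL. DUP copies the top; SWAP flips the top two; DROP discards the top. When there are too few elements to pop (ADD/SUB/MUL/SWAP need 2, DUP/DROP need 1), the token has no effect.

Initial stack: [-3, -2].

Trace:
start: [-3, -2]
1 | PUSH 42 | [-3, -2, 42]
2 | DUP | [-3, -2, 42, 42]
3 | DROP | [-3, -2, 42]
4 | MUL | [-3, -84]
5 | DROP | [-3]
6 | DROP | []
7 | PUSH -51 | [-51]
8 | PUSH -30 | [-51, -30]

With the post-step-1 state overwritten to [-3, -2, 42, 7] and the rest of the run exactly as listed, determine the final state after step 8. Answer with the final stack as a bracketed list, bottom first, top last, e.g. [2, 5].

state after step 1 := [-3, -2, 42, 7]
2 | DUP | [-3, -2, 42, 7, 7]
3 | DROP | [-3, -2, 42, 7]
4 | MUL | [-3, -2, 294]
5 | DROP | [-3, -2]
6 | DROP | [-3]
7 | PUSH -51 | [-3, -51]
8 | PUSH -30 | [-3, -51, -30]

[-3, -51, -30]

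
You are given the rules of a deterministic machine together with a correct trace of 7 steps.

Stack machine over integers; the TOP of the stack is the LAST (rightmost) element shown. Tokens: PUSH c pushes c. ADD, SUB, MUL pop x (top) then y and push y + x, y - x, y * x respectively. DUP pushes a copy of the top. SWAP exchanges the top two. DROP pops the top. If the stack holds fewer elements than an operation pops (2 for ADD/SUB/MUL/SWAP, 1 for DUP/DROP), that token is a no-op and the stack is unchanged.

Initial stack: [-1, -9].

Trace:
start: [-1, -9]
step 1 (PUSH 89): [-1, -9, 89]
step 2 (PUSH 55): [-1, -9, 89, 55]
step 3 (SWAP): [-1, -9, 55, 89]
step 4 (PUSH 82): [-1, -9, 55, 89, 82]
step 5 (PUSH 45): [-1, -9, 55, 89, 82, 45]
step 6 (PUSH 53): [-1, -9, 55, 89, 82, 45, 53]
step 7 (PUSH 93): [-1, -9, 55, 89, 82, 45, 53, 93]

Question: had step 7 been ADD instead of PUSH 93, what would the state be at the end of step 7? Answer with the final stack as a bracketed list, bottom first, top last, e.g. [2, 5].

[-1, -9, 55, 89, 82, 98]

(re-executing from step 7 with the substitution; state before step 7: [-1, -9, 55, 89, 82, 45, 53])
step 7 (ADD): [-1, -9, 55, 89, 82, 98]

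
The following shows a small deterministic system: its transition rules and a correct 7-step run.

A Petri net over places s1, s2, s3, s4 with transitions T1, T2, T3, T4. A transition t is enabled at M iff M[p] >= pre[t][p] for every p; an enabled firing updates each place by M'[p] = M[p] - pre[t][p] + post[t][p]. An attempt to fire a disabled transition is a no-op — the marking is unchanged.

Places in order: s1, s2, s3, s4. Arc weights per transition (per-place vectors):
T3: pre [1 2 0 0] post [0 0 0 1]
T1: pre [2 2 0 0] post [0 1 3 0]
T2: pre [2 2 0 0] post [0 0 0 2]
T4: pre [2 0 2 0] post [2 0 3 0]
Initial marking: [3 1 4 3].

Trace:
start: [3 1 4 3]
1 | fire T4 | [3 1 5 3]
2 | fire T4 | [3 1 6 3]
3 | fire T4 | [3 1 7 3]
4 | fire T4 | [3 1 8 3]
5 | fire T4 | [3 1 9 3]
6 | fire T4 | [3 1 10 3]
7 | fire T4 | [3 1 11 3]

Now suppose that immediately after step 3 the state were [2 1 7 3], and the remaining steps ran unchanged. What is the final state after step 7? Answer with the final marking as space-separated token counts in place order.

2 1 11 3

state after step 3 := [2 1 7 3]
4 | fire T4 | [2 1 8 3]
5 | fire T4 | [2 1 9 3]
6 | fire T4 | [2 1 10 3]
7 | fire T4 | [2 1 11 3]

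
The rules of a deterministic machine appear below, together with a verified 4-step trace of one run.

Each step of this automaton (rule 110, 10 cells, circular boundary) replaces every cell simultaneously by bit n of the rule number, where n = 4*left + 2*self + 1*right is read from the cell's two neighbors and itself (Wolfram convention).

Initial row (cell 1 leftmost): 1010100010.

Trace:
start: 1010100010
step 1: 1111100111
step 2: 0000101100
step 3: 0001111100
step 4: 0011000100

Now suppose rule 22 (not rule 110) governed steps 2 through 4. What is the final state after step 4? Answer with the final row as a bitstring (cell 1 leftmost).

(re-executing steps 2..4 under rule 22; state before step 2: 1111100111)
step 2: 0000011000
step 3: 0000100100
step 4: 0001111110

0001111110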